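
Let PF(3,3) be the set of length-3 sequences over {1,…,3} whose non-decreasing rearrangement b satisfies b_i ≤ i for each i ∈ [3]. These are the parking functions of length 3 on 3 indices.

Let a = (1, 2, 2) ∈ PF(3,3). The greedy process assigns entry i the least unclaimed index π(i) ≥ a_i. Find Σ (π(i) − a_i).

Σπ = 6 ({1..3} each once); Σa = 1+2+2 = 5; disp = 6−5 = 1.

1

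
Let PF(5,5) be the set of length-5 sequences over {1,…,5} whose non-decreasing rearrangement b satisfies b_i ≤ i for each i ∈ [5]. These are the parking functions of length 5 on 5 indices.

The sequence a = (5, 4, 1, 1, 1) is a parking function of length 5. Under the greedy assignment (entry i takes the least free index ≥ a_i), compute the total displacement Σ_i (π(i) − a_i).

Σπ = 15 ({1..5} each once); Σa = 5+4+1+1+1 = 12; disp = 15−12 = 3.

3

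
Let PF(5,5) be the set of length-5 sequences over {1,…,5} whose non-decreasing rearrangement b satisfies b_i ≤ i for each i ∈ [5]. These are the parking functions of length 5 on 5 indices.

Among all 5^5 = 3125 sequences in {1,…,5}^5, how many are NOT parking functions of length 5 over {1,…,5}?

#PF = (5+1−5)·(5+1)^{5−1} = 1 · 1296 = 1296
Check (5,4,2,4,5) → sorted (2,4,4,5,5): b_1=2>1, not a PF.
Total 3125; non-PF = 3125−1296 = 1829

1829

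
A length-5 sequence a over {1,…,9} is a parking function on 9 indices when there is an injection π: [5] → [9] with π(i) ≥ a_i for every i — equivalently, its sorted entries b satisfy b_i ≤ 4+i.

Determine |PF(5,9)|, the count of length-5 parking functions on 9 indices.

|PF(5,9)| = (10−5)·10^(5−1) = 5×10000 = 50000
Check (5,7,6,5,4) → sorted (4,5,5,6,7): b_i ≤ 4+i ∀i, a PF.

50000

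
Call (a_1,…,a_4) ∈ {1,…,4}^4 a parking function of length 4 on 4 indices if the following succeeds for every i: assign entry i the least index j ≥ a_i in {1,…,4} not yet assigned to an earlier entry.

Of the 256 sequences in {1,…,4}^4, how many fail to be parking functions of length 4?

131

|PF(4,4)| = (5−4)·5^(4−1) = 1×125 = 125
E.g. (1,2,4,4) → sorted (1,2,4,4): b_3=4>3, not a PF.
Total 256; non-PF = 256−125 = 131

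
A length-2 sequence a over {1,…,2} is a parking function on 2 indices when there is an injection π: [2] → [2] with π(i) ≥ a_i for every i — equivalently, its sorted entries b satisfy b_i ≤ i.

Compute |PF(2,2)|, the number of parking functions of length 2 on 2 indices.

#PF = (2−2+1)·(2+1)^(2−1) = 1 · 3 = 3 (Konheim–Weiss)
Check (1,1) → sorted (1,1): b_i ≤ i ∀i, a PF.

3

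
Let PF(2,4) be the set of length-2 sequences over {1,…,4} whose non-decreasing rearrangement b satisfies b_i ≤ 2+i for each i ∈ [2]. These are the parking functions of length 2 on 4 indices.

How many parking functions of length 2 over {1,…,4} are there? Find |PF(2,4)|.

15

Count = (4−2+1)·(4+1)^(2−1) = 3·5 = 15
One tuple (3,3) → sorted (3,3): b_i ≤ 2+i ∀i, a PF.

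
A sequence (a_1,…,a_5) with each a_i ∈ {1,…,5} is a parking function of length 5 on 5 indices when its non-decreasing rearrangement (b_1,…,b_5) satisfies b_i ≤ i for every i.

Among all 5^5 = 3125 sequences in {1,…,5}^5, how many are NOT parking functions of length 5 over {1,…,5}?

|PF(5,5)| = (5−5+1)·(5+1)^(5−1) = 1 · 1296 = 1296 [KW]
E.g. (4,4,3,5,3) → sorted (3,3,4,4,5): b_1=3>1, not a PF.
5^5 − 1296 = 3125 − 1296 = 1829

1829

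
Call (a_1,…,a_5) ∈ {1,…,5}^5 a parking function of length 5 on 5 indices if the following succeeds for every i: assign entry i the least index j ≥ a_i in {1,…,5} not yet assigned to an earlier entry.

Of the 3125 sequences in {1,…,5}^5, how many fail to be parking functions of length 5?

|PF(5,5)| = (5+1−5)·(5+1)^{5−1} = 1·1296 = 1296 (Konheim–Weiss)
Example (5,5,1,3,1) → sorted (1,1,3,5,5): b_4=5>4, not a PF.
So 3125 − 1296 = 1829 fail.

1829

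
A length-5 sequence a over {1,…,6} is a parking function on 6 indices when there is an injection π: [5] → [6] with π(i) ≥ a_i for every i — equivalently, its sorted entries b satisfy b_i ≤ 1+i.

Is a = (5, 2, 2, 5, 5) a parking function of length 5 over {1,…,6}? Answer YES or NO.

Order a: b = (2, 2, 5, 5, 5).
  b_1=2 ≤ 2
  b_2=2 ≤ 3
  b_3=5 > 4
  fails at i=3 ⇒ NO

NO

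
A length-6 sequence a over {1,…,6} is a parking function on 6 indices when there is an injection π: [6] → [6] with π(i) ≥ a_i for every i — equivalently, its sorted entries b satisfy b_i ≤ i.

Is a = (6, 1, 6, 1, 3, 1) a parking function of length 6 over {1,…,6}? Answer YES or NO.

NO

Rearranged: b = (1, 1, 1, 3, 6, 6).
  b_1=1 ≤ 1
  b_2=1 ≤ 2
  b_3=1 ≤ 3
  b_4=3 ≤ 4
  b_5=6 > 5
  fails at i=5 ⇒ NO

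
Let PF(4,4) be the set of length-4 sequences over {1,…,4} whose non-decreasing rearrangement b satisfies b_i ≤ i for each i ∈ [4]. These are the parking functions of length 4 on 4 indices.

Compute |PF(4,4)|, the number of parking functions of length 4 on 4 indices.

Count = (5−4)·5^(4−1) = 1×125 = 125 (Pollak)
E.g. (2,1,3,2) → sorted (1,2,2,3): b_i ≤ i ∀i, a PF.

125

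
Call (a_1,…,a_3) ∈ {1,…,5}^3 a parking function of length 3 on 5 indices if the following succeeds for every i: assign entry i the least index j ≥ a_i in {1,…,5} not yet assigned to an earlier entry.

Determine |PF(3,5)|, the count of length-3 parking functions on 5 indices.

|PF(3,5)| = (6−3)·6^(3−1) = 3 · 36 = 108 (Pollak)
Check (1,2,2) → sorted (1,2,2): b_i ≤ 2+i ∀i, a PF.

108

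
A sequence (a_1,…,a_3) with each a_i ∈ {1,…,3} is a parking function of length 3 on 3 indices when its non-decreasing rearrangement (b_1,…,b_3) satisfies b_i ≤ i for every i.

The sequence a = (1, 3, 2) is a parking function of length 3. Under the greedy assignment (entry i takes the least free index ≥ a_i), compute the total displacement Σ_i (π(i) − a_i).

Σπ = 6 ({1..3} each once); Σa = 1+3+2 = 6; disp = 6−6 = 0.

0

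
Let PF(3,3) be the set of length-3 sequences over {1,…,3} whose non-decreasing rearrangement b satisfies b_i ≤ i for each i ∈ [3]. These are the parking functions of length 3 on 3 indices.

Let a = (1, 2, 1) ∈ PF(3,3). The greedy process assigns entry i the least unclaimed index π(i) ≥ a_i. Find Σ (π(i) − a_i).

2

Σπ = 3·4/2 = 6 (π permutes [3]); Σa = 1+2+1 = 4; disp = 6−4 = 2.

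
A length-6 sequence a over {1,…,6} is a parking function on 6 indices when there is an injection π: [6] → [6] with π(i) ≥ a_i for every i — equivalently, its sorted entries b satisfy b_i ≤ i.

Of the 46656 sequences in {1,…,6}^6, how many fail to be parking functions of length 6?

|PF| = 1·7^5 = 1 · 16807 = 16807 (Konheim–Weiss)
Check (5,5,4,6,6,1) → sorted (1,4,5,5,6,6): b_2=4>2, not a PF.
So 46656 − 16807 = 29849 fail.

29849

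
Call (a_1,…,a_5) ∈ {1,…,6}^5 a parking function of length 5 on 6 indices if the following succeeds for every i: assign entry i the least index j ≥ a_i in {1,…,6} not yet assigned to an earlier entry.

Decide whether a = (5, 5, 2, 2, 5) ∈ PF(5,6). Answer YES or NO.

NO

Sorted: b = (2, 2, 5, 5, 5).
  b_1=2 ≤ 2
  b_2=2 ≤ 3
  b_3=5 > 4
  fails at i=3 ⇒ NO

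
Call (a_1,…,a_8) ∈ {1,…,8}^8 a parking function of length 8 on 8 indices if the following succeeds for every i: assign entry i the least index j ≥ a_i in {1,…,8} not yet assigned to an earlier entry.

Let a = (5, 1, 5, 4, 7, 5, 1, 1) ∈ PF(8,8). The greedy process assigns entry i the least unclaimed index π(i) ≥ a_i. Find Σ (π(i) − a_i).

7

Σπ = 8·9/2 = 36 (π permutes [8]); Σa = 5+1+5+4+7+5+1+1 = 29; disp = 36−29 = 7.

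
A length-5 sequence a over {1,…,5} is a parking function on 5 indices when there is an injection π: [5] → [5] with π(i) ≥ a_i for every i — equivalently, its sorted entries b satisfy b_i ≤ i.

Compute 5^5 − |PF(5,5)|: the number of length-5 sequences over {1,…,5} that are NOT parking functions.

1829

#PF = (5−5+1)·(5+1)^(5−1) = 1·1296 = 1296 (Konheim–Weiss)
Example (4,4,3,5,3) → sorted (3,3,4,4,5): b_1=3>1, not a PF.
So 3125 − 1296 = 1829 fail.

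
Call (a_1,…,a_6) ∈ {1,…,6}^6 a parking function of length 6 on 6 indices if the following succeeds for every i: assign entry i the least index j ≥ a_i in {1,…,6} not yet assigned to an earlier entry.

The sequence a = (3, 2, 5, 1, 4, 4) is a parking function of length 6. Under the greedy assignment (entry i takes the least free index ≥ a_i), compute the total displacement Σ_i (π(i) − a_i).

2

Σπ = 21 ({1..6} each once); Σa = 3+2+5+1+4+4 = 19; disp = 21−19 = 2.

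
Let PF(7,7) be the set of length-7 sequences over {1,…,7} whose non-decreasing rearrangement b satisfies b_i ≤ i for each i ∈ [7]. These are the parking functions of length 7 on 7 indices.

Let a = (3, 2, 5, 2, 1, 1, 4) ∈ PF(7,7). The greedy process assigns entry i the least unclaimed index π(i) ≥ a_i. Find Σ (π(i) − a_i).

10

Σπ = 28 ({1..7} each once); Σa = 3+2+5+2+1+1+4 = 18; disp = 28−18 = 10.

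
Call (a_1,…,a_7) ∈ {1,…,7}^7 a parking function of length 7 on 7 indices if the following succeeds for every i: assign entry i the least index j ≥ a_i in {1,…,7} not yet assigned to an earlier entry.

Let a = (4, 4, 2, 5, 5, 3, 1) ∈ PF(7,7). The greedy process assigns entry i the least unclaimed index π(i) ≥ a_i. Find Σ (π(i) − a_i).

Σπ(i) = 1+…+7 = 28; Σa = 4+4+2+5+5+3+1 = 24; disp = 28−24 = 4.

4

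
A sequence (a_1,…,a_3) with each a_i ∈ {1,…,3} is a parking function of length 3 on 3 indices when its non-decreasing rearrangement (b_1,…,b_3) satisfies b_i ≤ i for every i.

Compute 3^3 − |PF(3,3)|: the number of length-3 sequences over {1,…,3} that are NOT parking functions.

Count = (4−3)·4^(3−1) = 1·16 = 16 (Pollak)
One tuple (2,3,3) → sorted (2,3,3): b_1=2>1, not a PF.
Total 27; non-PF = 27−16 = 11

11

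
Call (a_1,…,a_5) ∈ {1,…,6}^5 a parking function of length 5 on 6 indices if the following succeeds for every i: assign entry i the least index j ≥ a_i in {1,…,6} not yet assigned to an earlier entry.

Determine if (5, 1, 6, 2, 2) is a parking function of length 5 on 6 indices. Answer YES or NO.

YES

Order a: b = (1, 2, 2, 5, 6).
  b_1=1 ≤ 2
  b_2=2 ≤ 3
  b_3=2 ≤ 4
  b_4=5 ≤ 5
  b_5=6 ≤ 6
All bounds hold ⇒ YES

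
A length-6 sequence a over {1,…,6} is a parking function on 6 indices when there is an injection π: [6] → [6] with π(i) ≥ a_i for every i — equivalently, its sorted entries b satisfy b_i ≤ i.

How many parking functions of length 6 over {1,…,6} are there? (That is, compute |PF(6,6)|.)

16807

|PF| = (6−6+1)·(6+1)^(6−1) = 1·16807 = 16807 (Pollak)
Check (3,3,4,3,1,1) → sorted (1,1,3,3,3,4): b_i ≤ i ∀i, a PF.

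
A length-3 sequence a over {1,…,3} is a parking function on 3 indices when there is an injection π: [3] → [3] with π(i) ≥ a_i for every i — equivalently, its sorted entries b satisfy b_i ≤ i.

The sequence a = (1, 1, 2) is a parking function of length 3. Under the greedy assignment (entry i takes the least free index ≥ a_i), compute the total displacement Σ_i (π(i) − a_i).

Σπ(i) = 1+…+3 = 6; Σa = 1+1+2 = 4; disp = 6−4 = 2.

2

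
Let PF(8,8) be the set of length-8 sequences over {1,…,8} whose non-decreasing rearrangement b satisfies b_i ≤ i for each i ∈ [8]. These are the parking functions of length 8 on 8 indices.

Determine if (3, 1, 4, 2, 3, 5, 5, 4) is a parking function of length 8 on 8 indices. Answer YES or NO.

YES

Order a: b = (1, 2, 3, 3, 4, 4, 5, 5).
  b_1=1 ≤ 1
  b_2=2 ≤ 2
  b_3=3 ≤ 3
  b_4=3 ≤ 4
  b_5=4 ≤ 5
  b_6=4 ≤ 6
  b_7=5 ≤ 7
  b_8=5 ≤ 8
All bounds hold ⇒ YES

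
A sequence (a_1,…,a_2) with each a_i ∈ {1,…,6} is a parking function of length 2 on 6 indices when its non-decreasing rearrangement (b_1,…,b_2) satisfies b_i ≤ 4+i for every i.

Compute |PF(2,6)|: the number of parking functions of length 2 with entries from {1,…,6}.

|PF(2,6)| = (6−2+1)·(6+1)^(2−1) = 5 · 7 = 35 (Pollak)
E.g. (3,5) → sorted (3,5): b_i ≤ 4+i ∀i, a PF.

35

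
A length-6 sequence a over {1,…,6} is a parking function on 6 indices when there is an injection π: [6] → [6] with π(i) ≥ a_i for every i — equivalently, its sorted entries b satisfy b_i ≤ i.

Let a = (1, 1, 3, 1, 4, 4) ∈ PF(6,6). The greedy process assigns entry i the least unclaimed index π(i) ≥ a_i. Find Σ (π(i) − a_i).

Σπ = 21 ({1..6} each once); Σa = 1+1+3+1+4+4 = 14; disp = 21−14 = 7.

7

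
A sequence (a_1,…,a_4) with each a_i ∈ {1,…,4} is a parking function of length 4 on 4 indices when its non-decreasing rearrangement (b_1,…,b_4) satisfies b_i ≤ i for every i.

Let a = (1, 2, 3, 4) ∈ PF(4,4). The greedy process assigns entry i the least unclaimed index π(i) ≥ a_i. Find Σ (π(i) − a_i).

Σπ = 10 ({1..4} each once); Σa = 1+2+3+4 = 10; disp = 10−10 = 0.

0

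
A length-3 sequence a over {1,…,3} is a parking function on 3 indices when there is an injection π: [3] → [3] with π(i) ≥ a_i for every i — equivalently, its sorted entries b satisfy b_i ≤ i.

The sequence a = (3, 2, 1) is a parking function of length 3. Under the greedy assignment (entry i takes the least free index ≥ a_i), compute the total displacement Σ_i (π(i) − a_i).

Σπ(i) = 1+…+3 = 6; Σa = 3+2+1 = 6; disp = 6−6 = 0.

0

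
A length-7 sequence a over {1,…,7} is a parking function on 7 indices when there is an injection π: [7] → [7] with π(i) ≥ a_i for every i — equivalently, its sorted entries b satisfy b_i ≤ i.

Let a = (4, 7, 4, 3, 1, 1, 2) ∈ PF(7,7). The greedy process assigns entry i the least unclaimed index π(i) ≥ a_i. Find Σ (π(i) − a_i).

Σπ(i) = 1+…+7 = 28; Σa = 4+7+4+3+1+1+2 = 22; disp = 28−22 = 6.

6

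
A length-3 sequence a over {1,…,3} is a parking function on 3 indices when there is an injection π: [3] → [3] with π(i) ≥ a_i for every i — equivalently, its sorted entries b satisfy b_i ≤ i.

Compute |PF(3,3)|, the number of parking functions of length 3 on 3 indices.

|PF(3,3)| = (3−3+1)·(3+1)^(3−1) = 1 · 16 = 16 (Pollak)
E.g. (2,1,1) → sorted (1,1,2): b_i ≤ i ∀i, a PF.

16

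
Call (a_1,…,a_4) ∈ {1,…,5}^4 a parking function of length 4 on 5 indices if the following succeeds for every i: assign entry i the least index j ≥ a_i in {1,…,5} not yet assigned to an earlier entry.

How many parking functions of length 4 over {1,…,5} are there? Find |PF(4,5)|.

432

|PF| = (5+1−4)·(5+1)^{4−1} = 2·216 = 432 (Konheim–Weiss)
E.g. (1,1,3,3) → sorted (1,1,3,3): b_i ≤ 1+i ∀i, a PF.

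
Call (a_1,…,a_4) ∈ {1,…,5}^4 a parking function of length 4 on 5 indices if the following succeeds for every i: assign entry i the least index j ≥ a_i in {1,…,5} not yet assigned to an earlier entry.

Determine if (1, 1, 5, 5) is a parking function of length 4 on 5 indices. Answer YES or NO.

Order a: b = (1, 1, 5, 5).
  b_1=1 ≤ 2
  b_2=1 ≤ 3
  b_3=5 > 4
  fails at i=3 ⇒ NO

NO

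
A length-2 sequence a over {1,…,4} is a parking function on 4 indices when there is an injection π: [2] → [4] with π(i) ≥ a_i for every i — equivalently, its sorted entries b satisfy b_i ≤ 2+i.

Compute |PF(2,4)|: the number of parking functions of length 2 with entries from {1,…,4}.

15

|PF(2,4)| = (4−2+1)·(4+1)^(2−1) = 3×5 = 15 (Konheim–Weiss)
Example (2,4) → sorted (2,4): b_i ≤ 2+i ∀i, a PF.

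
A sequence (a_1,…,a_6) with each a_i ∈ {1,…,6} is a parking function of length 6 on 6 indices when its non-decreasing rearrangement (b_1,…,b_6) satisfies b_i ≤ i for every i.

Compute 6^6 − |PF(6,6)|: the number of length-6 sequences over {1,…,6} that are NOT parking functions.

29849

|PF(6,6)| = (6−6+1)·(6+1)^(6−1) = 1·16807 = 16807
E.g. (6,5,6,5,6,6) → sorted (5,5,6,6,6,6): b_1=5>1, not a PF.
6^6 − 16807 = 46656 − 16807 = 29849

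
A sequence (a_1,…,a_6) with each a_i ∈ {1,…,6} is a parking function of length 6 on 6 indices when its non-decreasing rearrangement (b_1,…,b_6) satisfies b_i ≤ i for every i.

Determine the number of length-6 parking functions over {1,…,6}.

16807

|PF(6,6)| = (6−6+1)·(6+1)^(6−1) = 1·16807 = 16807 (Konheim–Weiss)
One tuple (3,4,1,3,1,1) → sorted (1,1,1,3,3,4): b_i ≤ i ∀i, a PF.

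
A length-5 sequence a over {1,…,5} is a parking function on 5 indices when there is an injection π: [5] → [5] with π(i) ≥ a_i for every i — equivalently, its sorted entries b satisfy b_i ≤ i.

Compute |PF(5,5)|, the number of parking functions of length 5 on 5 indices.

#PF = (5−5+1)·(5+1)^(5−1) = 1·1296 = 1296 (Konheim–Weiss)
One tuple (1,2,4,5,3) → sorted (1,2,3,4,5): b_i ≤ i ∀i, a PF.

1296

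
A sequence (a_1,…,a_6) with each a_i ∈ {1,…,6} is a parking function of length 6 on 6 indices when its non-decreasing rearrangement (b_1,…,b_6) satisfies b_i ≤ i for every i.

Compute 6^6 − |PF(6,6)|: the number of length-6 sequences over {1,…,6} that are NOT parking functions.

29849

#PF = (7−6)·7^(6−1) = 1 · 16807 = 16807 (Pollak)
E.g. (3,6,6,1,5,6) → sorted (1,3,5,6,6,6): b_2=3>2, not a PF.
6^6 − 16807 = 46656 − 16807 = 29849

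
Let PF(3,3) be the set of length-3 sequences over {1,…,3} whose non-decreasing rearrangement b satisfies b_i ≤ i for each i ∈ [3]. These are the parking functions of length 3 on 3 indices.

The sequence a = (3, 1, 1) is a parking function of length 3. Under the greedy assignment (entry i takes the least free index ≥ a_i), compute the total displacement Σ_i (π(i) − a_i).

Σπ = 3·4/2 = 6 (π permutes [3]); Σa = 3+1+1 = 5; disp = 6−5 = 1.

1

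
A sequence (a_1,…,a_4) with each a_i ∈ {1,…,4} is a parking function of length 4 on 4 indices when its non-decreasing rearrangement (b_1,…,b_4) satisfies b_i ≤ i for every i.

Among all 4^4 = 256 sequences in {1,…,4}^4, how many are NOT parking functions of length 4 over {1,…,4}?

|PF(4,4)| = (4+1−4)·(4+1)^{4−1} = 1×125 = 125
E.g. (3,3,3,4) → sorted (3,3,3,4): b_1=3>1, not a PF.
So 256 − 125 = 131 fail.

131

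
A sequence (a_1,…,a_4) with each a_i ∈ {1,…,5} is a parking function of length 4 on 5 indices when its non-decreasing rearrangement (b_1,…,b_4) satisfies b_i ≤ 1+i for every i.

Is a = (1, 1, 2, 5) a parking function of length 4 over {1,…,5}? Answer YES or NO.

YES

Sorted: b = (1, 1, 2, 5).
  b_1=1 ≤ 2
  b_2=1 ≤ 3
  b_3=2 ≤ 4
  b_4=5 ≤ 5
All bounds hold ⇒ YES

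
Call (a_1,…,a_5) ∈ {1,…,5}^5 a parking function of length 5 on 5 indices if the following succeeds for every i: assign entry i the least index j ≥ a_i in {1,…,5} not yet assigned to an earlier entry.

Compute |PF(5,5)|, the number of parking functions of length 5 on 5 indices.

1296

Count = (6−5)·6^(5−1) = 1×1296 = 1296 (Konheim–Weiss)
One tuple (5,2,4,1,1) → sorted (1,1,2,4,5): b_i ≤ i ∀i, a PF.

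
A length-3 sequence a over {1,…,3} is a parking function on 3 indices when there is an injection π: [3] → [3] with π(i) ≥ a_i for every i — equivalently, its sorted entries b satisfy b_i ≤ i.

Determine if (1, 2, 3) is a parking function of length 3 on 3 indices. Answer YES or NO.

Rearranged: b = (1, 2, 3).
  b_1=1 ≤ 1
  b_2=2 ≤ 2
  b_3=3 ≤ 3
All bounds hold ⇒ YES

YES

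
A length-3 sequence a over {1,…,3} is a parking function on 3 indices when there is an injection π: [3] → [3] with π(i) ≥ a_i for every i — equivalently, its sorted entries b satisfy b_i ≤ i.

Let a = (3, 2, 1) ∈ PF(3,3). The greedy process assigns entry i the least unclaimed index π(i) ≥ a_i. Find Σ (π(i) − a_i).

Σπ = 6 ({1..3} each once); Σa = 3+2+1 = 6; disp = 6−6 = 0.

0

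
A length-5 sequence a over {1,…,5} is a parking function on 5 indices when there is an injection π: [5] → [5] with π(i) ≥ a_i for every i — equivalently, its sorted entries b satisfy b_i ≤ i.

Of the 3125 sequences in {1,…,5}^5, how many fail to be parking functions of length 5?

#PF = (5−5+1)·(5+1)^(5−1) = 1×1296 = 1296
E.g. (4,4,5,3,5) → sorted (3,4,4,5,5): b_1=3>1, not a PF.
5^5 − 1296 = 3125 − 1296 = 1829

1829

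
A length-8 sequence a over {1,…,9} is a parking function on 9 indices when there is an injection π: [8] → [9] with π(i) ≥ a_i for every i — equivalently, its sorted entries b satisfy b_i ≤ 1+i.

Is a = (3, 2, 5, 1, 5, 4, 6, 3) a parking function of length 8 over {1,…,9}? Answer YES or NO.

YES

Order a: b = (1, 2, 3, 3, 4, 5, 5, 6).
  b_1=1 ≤ 2
  b_2=2 ≤ 3
  b_3=3 ≤ 4
  b_4=3 ≤ 5
  b_5=4 ≤ 6
  b_6=5 ≤ 7
  b_7=5 ≤ 8
  b_8=6 ≤ 9
All bounds hold ⇒ YES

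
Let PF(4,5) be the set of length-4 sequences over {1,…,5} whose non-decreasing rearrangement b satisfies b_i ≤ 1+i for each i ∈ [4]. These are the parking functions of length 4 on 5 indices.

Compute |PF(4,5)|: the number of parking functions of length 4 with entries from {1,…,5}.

|PF(4,5)| = 2·6^3 = 2·216 = 432
Check (5,2,4,3) → sorted (2,3,4,5): b_i ≤ 1+i ∀i, a PF.

432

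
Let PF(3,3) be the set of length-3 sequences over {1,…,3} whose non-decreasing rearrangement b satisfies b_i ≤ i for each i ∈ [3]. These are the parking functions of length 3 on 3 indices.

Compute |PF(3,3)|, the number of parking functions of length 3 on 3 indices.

|PF(3,3)| = (4−3)·4^(3−1) = 1·16 = 16
Check (3,2,1) → sorted (1,2,3): b_i ≤ i ∀i, a PF.

16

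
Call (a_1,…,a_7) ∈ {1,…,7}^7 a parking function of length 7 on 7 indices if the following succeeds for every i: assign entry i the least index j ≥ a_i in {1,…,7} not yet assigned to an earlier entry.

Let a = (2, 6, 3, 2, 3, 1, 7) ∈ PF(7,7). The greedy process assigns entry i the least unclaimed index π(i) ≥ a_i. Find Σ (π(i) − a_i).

Σπ = 28 ({1..7} each once); Σa = 2+6+3+2+3+1+7 = 24; disp = 28−24 = 4.

4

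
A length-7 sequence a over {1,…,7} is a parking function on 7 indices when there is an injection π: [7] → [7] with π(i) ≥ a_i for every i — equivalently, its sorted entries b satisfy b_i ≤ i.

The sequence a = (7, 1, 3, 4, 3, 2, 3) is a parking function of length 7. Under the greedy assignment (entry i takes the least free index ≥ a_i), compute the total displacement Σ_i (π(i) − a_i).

5

Σπ = 7·8/2 = 28 (π permutes [7]); Σa = 7+1+3+4+3+2+3 = 23; disp = 28−23 = 5.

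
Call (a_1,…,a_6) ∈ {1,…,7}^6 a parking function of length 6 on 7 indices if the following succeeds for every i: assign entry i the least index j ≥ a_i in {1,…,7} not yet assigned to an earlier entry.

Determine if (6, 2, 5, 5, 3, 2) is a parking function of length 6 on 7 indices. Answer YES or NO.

YES

Sorted: b = (2, 2, 3, 5, 5, 6).
  b_1=2 ≤ 2
  b_2=2 ≤ 3
  b_3=3 ≤ 4
  b_4=5 ≤ 5
  b_5=5 ≤ 6
  b_6=6 ≤ 7
All bounds hold ⇒ YES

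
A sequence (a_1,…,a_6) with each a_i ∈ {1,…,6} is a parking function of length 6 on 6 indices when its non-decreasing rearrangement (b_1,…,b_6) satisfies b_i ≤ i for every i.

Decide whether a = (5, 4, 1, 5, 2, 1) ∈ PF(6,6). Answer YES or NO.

YES

Sorted: b = (1, 1, 2, 4, 5, 5).
  b_1=1 ≤ 1
  b_2=1 ≤ 2
  b_3=2 ≤ 3
  b_4=4 ≤ 4
  b_5=5 ≤ 5
  b_6=5 ≤ 6
All bounds hold ⇒ YES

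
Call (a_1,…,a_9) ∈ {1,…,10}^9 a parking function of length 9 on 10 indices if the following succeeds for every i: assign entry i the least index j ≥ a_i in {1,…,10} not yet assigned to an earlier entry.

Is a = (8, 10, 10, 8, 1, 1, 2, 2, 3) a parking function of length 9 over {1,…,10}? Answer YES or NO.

Rearranged: b = (1, 1, 2, 2, 3, 8, 8, 10, 10).
  b_1=1 ≤ 2
  b_2=1 ≤ 3
  b_3=2 ≤ 4
  b_4=2 ≤ 5
  b_5=3 ≤ 6
  b_6=8 > 7
  fails at i=6 ⇒ NO

NO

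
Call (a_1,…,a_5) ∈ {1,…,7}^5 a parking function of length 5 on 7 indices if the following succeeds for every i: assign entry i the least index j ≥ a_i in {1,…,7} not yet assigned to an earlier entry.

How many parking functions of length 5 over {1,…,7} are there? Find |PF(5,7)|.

Count = (7−5+1)·(7+1)^(5−1) = 3×4096 = 12288 (Konheim–Weiss)
Example (5,7,6,1,2) → sorted (1,2,5,6,7): b_i ≤ 2+i ∀i, a PF.

12288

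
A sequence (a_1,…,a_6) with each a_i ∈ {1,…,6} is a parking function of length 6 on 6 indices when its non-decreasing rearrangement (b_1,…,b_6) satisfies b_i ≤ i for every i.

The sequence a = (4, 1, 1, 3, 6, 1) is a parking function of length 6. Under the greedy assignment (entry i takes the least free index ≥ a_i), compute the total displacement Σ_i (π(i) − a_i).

Σπ = 21 ({1..6} each once); Σa = 4+1+1+3+6+1 = 16; disp = 21−16 = 5.

5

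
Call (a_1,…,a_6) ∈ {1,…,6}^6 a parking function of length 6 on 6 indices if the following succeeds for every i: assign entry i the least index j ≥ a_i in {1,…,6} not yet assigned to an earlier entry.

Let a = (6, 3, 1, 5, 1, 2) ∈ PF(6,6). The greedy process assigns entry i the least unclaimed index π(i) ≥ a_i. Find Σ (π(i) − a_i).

Σπ = 21 ({1..6} each once); Σa = 6+3+1+5+1+2 = 18; disp = 21−18 = 3.

3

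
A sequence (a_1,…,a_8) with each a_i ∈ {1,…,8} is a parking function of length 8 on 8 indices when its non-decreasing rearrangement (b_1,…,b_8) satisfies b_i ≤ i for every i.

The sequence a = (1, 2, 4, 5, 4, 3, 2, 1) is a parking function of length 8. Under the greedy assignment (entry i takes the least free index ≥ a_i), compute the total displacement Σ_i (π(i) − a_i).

Σπ(i) = 1+…+8 = 36; Σa = 1+2+4+5+4+3+2+1 = 22; disp = 36−22 = 14.

14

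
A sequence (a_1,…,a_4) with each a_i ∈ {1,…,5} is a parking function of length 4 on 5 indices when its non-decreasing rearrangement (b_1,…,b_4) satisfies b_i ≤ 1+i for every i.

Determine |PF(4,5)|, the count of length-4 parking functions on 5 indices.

432

|PF(4,5)| = (6−4)·6^(4−1) = 2×216 = 432
Example (3,3,1,2) → sorted (1,2,3,3): b_i ≤ 1+i ∀i, a PF.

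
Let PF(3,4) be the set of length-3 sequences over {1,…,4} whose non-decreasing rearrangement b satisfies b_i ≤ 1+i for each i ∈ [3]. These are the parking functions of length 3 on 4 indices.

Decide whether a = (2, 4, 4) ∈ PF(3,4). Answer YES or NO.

NO

Rearranged: b = (2, 4, 4).
  b_1=2 ≤ 2
  b_2=4 > 3
  fails at i=2 ⇒ NO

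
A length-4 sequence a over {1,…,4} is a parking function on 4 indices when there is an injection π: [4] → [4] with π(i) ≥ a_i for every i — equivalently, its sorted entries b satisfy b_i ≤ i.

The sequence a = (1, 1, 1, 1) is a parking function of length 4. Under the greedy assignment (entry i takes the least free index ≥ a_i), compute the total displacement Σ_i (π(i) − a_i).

6

Σπ = 10 ({1..4} each once); Σa = 1+1+1+1 = 4; disp = 10−4 = 6.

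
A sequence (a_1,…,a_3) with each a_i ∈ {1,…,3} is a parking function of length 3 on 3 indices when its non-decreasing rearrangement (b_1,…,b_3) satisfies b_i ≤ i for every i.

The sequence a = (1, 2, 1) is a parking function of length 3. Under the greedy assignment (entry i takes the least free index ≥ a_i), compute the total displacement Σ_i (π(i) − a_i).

2

Σπ = 6 ({1..3} each once); Σa = 1+2+1 = 4; disp = 6−4 = 2.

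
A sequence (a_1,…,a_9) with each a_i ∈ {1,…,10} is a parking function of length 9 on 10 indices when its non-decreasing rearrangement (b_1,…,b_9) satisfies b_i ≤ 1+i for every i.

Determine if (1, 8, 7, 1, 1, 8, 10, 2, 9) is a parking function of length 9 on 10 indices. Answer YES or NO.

Rearranged: b = (1, 1, 1, 2, 7, 8, 8, 9, 10).
  b_1=1 ≤ 2
  b_2=1 ≤ 3
  b_3=1 ≤ 4
  b_4=2 ≤ 5
  b_5=7 > 6
  fails at i=5 ⇒ NO

NO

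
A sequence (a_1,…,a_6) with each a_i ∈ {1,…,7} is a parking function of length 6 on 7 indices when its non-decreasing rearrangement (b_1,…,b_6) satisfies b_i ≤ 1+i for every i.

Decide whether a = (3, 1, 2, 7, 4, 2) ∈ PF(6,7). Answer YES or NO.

Sorted: b = (1, 2, 2, 3, 4, 7).
  b_1=1 ≤ 2
  b_2=2 ≤ 3
  b_3=2 ≤ 4
  b_4=3 ≤ 5
  b_5=4 ≤ 6
  b_6=7 ≤ 7
All bounds hold ⇒ YES

YES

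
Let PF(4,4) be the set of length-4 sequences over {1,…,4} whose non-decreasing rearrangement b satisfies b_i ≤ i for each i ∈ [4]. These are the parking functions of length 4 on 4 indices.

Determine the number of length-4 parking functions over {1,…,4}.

125

|PF| = (4+1−4)·(4+1)^{4−1} = 1×125 = 125 (Pollak)
Example (3,1,3,1) → sorted (1,1,3,3): b_i ≤ i ∀i, a PF.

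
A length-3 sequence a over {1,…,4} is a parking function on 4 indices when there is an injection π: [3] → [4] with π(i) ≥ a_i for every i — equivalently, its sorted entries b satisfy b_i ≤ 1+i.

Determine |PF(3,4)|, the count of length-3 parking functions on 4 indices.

|PF| = 2·5^2 = 2×25 = 50
Example (4,1,3) → sorted (1,3,4): b_i ≤ 1+i ∀i, a PF.

50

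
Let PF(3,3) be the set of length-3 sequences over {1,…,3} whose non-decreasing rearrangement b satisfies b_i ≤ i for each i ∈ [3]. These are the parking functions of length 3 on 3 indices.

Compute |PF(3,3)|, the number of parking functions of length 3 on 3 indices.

|PF(3,3)| = (4−3)·4^(3−1) = 1×16 = 16 [KW]
E.g. (2,1,2) → sorted (1,2,2): b_i ≤ i ∀i, a PF.

16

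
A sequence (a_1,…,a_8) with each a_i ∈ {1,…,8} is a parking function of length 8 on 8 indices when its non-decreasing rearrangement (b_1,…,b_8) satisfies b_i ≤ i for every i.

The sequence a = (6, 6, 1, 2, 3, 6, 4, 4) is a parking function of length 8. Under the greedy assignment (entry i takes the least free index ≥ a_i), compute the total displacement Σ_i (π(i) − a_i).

4

Σπ = 36 ({1..8} each once); Σa = 6+6+1+2+3+6+4+4 = 32; disp = 36−32 = 4.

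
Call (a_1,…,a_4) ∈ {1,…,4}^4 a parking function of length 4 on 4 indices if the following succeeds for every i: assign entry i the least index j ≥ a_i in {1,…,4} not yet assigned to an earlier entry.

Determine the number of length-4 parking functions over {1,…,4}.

|PF| = (5−4)·5^(4−1) = 1·125 = 125 [KW]
One tuple (4,1,1,2) → sorted (1,1,2,4): b_i ≤ i ∀i, a PF.

125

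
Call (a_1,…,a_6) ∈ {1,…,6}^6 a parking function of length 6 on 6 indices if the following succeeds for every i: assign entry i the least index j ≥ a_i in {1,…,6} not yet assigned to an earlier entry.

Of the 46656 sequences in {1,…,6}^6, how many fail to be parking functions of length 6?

29849

Count = (6+1−6)·(6+1)^{6−1} = 1 · 16807 = 16807 (Pollak)
E.g. (2,2,4,4,6,4) → sorted (2,2,4,4,4,6): b_1=2>1, not a PF.
6^6 − 16807 = 46656 − 16807 = 29849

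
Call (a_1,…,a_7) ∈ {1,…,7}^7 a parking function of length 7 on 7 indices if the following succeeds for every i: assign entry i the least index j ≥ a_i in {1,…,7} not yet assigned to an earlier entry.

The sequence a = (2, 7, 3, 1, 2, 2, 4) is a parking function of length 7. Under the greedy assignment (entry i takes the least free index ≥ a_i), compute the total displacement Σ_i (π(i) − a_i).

7

Σπ(i) = 1+…+7 = 28; Σa = 2+7+3+1+2+2+4 = 21; disp = 28−21 = 7.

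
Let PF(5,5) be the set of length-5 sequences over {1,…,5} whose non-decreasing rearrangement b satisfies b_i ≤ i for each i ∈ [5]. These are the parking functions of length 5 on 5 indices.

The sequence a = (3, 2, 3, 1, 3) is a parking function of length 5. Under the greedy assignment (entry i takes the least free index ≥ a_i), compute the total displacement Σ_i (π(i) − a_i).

Σπ(i) = 1+…+5 = 15; Σa = 3+2+3+1+3 = 12; disp = 15−12 = 3.

3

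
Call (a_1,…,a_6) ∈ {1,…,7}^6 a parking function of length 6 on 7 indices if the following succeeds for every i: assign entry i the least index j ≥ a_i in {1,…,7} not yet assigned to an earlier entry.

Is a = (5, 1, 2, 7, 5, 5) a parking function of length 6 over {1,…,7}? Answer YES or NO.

Order a: b = (1, 2, 5, 5, 5, 7).
  b_1=1 ≤ 2
  b_2=2 ≤ 3
  b_3=5 > 4
  fails at i=3 ⇒ NO

NO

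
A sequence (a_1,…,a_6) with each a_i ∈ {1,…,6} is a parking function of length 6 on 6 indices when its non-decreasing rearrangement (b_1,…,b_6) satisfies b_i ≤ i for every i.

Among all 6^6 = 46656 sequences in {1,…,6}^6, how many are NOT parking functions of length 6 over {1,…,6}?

29849

|PF(6,6)| = (7−6)·7^(6−1) = 1·16807 = 16807 (Konheim–Weiss)
One tuple (6,6,6,2,3,3) → sorted (2,3,3,6,6,6): b_1=2>1, not a PF.
Total 46656; non-PF = 46656−16807 = 29849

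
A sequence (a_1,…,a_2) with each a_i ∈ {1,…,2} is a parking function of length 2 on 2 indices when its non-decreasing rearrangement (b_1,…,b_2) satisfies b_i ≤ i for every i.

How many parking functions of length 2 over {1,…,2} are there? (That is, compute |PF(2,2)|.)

3

Count = 1·3^1 = 1·3 = 3 [KW]
One tuple (1,2) → sorted (1,2): b_i ≤ i ∀i, a PF.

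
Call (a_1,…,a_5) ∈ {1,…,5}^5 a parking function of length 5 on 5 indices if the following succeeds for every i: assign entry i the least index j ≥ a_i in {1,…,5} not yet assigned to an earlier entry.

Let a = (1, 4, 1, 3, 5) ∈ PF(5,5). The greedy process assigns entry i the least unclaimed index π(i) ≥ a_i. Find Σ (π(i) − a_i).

1

Σπ = 5·6/2 = 15 (π permutes [5]); Σa = 1+4+1+3+5 = 14; disp = 15−14 = 1.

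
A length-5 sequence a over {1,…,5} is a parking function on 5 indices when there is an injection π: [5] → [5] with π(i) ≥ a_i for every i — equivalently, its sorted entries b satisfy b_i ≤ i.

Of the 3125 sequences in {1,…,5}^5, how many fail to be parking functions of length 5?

1829

|PF(5,5)| = (6−5)·6^(5−1) = 1×1296 = 1296 (Pollak)
Check (3,4,3,2,2) → sorted (2,2,3,3,4): b_1=2>1, not a PF.
5^5 − 1296 = 3125 − 1296 = 1829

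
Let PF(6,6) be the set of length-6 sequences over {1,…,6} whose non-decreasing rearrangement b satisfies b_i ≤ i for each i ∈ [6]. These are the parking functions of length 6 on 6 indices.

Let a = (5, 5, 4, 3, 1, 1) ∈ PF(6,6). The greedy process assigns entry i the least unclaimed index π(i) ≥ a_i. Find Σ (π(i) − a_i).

Σπ = 6·7/2 = 21 (π permutes [6]); Σa = 5+5+4+3+1+1 = 19; disp = 21−19 = 2.

2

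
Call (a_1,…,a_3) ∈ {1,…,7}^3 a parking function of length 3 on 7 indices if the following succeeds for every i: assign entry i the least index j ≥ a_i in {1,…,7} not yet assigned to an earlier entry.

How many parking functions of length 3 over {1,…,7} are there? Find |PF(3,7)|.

#PF = (8−3)·8^(3−1) = 5×64 = 320 [KW]
E.g. (5,7,1) → sorted (1,5,7): b_i ≤ 4+i ∀i, a PF.

320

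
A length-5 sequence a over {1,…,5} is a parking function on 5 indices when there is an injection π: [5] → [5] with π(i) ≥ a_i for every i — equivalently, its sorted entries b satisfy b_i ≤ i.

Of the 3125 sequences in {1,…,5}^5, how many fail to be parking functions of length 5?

Count = (5+1−5)·(5+1)^{5−1} = 1 · 1296 = 1296
Check (5,1,5,2,4) → sorted (1,2,4,5,5): b_3=4>3, not a PF.
5^5 − 1296 = 3125 − 1296 = 1829

1829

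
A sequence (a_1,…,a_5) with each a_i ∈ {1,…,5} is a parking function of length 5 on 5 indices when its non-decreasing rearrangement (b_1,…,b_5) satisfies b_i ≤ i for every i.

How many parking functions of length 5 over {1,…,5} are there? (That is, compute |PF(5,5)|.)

1296

#PF = 1·6^4 = 1·1296 = 1296 (Pollak)
Check (4,2,3,1,5) → sorted (1,2,3,4,5): b_i ≤ i ∀i, a PF.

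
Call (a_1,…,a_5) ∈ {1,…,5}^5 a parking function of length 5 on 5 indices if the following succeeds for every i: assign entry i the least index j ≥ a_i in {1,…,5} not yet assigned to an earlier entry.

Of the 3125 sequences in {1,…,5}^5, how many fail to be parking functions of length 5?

Count = (6−5)·6^(5−1) = 1 · 1296 = 1296 [KW]
Check (4,5,3,1,5) → sorted (1,3,4,5,5): b_2=3>2, not a PF.
5^5 − 1296 = 3125 − 1296 = 1829

1829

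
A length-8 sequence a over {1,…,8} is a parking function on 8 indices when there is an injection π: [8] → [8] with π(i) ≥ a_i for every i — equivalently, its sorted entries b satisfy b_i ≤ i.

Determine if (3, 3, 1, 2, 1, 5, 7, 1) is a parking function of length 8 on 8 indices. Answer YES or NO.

YES

Rearranged: b = (1, 1, 1, 2, 3, 3, 5, 7).
  b_1=1 ≤ 1
  b_2=1 ≤ 2
  b_3=1 ≤ 3
  b_4=2 ≤ 4
  b_5=3 ≤ 5
  b_6=3 ≤ 6
  b_7=5 ≤ 7
  b_8=7 ≤ 8
All bounds hold ⇒ YES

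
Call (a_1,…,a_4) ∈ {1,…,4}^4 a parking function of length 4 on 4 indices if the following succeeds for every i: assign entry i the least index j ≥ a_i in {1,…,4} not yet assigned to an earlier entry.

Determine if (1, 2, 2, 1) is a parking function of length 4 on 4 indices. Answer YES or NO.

YES

Sorted: b = (1, 1, 2, 2).
  b_1=1 ≤ 1
  b_2=1 ≤ 2
  b_3=2 ≤ 3
  b_4=2 ≤ 4
All bounds hold ⇒ YES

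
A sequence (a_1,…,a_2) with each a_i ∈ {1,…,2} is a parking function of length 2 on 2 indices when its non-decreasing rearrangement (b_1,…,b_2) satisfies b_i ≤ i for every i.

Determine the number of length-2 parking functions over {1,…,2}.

#PF = (2−2+1)·(2+1)^(2−1) = 1·3 = 3 [KW]
E.g. (1,1) → sorted (1,1): b_i ≤ i ∀i, a PF.

3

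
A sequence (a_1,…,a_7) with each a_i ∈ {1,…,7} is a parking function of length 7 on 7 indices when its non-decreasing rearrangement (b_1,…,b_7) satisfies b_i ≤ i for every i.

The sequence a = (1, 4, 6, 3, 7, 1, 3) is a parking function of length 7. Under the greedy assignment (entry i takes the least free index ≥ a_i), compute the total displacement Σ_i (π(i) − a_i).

3

Σπ = 7·8/2 = 28 (π permutes [7]); Σa = 1+4+6+3+7+1+3 = 25; disp = 28−25 = 3.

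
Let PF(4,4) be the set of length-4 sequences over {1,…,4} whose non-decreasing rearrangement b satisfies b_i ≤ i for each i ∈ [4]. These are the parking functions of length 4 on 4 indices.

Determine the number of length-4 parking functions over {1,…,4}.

|PF| = (4−4+1)·(4+1)^(4−1) = 1×125 = 125 (Konheim–Weiss)
Check (1,4,2,1) → sorted (1,1,2,4): b_i ≤ i ∀i, a PF.

125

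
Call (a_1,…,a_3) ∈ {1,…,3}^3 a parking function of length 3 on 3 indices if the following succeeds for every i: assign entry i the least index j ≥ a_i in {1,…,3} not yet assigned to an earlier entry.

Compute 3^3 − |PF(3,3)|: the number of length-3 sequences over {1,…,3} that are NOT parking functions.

11

|PF| = (4−3)·4^(3−1) = 1·16 = 16 (Pollak)
One tuple (3,3,2) → sorted (2,3,3): b_1=2>1, not a PF.
So 27 − 16 = 11 fail.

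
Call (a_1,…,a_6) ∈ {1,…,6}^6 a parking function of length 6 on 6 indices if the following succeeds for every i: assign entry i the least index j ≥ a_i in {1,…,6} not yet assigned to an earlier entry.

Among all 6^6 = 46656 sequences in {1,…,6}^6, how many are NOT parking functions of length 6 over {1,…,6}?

Count = 1·7^5 = 1×16807 = 16807 (Pollak)
Check (4,3,5,4,4,3) → sorted (3,3,4,4,4,5): b_1=3>1, not a PF.
So 46656 − 16807 = 29849 fail.

29849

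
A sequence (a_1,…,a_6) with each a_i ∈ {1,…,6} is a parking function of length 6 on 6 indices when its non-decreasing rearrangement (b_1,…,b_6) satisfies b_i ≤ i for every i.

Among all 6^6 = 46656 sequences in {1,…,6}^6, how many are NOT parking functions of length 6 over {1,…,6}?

#PF = 1·7^5 = 1·16807 = 16807 [KW]
Example (2,4,2,4,5,2) → sorted (2,2,2,4,4,5): b_1=2>1, not a PF.
Total 46656; non-PF = 46656−16807 = 29849

29849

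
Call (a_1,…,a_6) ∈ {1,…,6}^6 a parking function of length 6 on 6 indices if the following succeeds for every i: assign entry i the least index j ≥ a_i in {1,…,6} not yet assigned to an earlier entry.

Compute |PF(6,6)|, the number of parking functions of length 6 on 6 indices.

#PF = (7−6)·7^(6−1) = 1·16807 = 16807 [KW]
Check (1,1,5,1,2,1) → sorted (1,1,1,1,2,5): b_i ≤ i ∀i, a PF.

16807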